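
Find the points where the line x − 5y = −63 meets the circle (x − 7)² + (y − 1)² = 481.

From the line, y = (63 + x)/5. Substituting:
26x² − 234x − 7436 = 0  ⟹  x² − 9x − 286 = 0
x = 22 or x = −13, giving (22, 17) and (−13, 10).

(−13, 10) and (22, 17)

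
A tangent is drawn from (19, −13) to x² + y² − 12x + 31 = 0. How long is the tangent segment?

3√37

The centre is (6, 0) and r = √5. The square of the distance from P to the centre is 169 + 169 = 338.
By the tangent–radius right angle, tangent length = √(|PO|² − r²) = √333 = 3√37.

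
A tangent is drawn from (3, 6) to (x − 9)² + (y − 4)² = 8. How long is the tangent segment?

4√2

Centre (9, 4), r² = 8. |PO|² = (−6)² + (2)² = 40.
By the tangent–radius right angle, tangent length = √(|PO|² − r²) = √32 = 4√2.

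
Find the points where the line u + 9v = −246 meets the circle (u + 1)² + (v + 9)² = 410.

Substitute v = (−246 − u)/9:
82u² + 492u − 5904 = 0  ⟹  u² + 6u − 72 = 0
u = 6 or u = −12, giving (6, −28) and (−12, −26).

(−12, −26) and (6, −28)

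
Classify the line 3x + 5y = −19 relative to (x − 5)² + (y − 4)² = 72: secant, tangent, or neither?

neither

Substituting the line into the circle gives 34x² − 16x + 346 = 0.
Δ = 256 − 47056 = −46800.
No real roots: the line does not meet the circle.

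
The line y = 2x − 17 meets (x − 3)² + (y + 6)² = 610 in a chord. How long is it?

Centre (3, −6), r² = 610. Perpendicular distance d from centre to line = |−5| / √5 = 5/√5.
Half the chord is √(r² − d²) = √(605), so the full chord is 22√5.

22√5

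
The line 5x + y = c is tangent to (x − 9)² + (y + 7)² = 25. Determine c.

For a tangent, require d(centre, line) = r = 5.
|5·9 + 1·(−7) − c| / √26 = 5
|c − (38)| = 5√26.

c = 38 ± 5√26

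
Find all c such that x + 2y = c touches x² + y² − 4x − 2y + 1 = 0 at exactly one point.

c = 4 ± 2√5

Tangency holds when the distance from the centre (2, 1) to the line equals the radius 2:
|1·2 + 2·1 − c| / √5 = 2
|c − (4)| = 2√5.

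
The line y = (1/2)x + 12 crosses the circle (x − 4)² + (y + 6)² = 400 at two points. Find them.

Substitute y = (24 + x)/2:
5x² + 40x − 240 = 0  ⟹  x² + 8x − 48 = 0
x = 4 or x = −12, giving (4, 14) and (−12, 6).

(−12, 6) and (4, 14)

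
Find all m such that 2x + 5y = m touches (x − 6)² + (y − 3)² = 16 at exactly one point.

The line touches the circle iff its distance from (6, 3) is 4:
|2·6 + 5·3 − m| / √29 = 4
|m − (27)| = 4√29.

m = 27 ± 4√29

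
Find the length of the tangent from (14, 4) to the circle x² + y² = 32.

The centre is (0, 0) and r = 4√2. The square of the distance from P to the centre is 196 + 16 = 212.
By the tangent–radius right angle, tangent length = √(|PO|² − r²) = √180 = 6√5.

6√5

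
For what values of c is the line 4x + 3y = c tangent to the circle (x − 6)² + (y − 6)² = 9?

c = 27 or c = 57

For a tangent, require d(centre, line) = r = 3.
|4·6 + 3·6 − c| / √25 = 3
|c − (42)| = 3·5, so c = 57 or c = 27.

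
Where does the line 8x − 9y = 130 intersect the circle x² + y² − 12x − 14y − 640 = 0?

(−4, −18) and (32, 14)

Express y = (−130 + 8x)/9 and substitute into the circle:
145x² − 4060x − 18560 = 0  ⟹  x² − 28x − 128 = 0
x = 32 or x = −4, giving (32, 14) and (−4, −18).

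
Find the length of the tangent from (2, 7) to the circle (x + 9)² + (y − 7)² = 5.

2√29

Centre (−9, 7), r² = 5. |PO|² = (11)² + (0)² = 121.
Power of the point: PT² = |PO|² − r² = 116, so PT = 2√29.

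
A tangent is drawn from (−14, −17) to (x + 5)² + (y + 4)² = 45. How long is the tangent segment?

With centre O = (−5, −4), |OP|² = 250 and r² = 45.
The tangent meets the radius at right angles, so tangent² = |PO|² − r² = 250 − 45 = 205.

√205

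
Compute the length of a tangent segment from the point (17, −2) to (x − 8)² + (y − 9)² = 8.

√194

Centre (8, 9), r² = 8. |PO|² = (9)² + (−11)² = 202.
By the tangent–radius right angle, tangent length = √(|PO|² − r²) = √194.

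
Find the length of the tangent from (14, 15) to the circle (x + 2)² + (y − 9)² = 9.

With centre O = (−2, 9), |OP|² = 292 and r² = 9.
The tangent meets the radius at right angles, so tangent² = |PO|² − r² = 292 − 9 = 283.

√283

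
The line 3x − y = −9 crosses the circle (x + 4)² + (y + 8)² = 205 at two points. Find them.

Express y = 3x + 9 and substitute into the circle:
10x² + 110x + 100 = 0  ⟹  x² + 11x + 10 = 0
x = −1 or x = −10, giving (−1, 6) and (−10, −21).

(−10, −21) and (−1, 6)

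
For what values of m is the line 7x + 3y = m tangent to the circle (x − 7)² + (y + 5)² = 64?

m = 34 ± 8√58

The line touches the circle iff its distance from (7, −5) is 8:
|7·7 + 3·(−5) − m| / √58 = 8
|m − (34)| = 8√58.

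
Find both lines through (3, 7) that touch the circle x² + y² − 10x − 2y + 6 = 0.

2x − y = −1 and x + 2y = 17

Let a tangent through (3, 7) have slope m. Its distance from (5, 1) must equal 2√5:
(2m − (−6))² = 20(m² + 1)
2m² − 3m − 2 = 0, so m = 2 or m = −1/2.
With m = 2: 2x − y = −1. With m = −1/2: x + 2y = 17.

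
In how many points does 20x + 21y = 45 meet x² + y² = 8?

Centre (0, 0), r² = 8. Distance² from centre to line = (−45)²/841 = 2025/841.
Since d² < r², the line cuts the circle twice.

2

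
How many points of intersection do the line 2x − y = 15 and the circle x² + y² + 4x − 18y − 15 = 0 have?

0

Substituting the line into the circle gives 5x² − 92x + 480 = 0.
Δ = 8464 − 9600 = −1136.
No real roots: the line does not meet the circle.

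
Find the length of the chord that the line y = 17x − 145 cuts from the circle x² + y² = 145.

√290

Substitute y = 17x − 145:
290x² − 4930x + 20880 = 0  ⟹  x² − 17x + 72 = 0
x = 9 or x = 8, giving (9, 8) and (8, −9).
|(9, 8) − (8, −9)| = √((1)² + (17)²) = √290.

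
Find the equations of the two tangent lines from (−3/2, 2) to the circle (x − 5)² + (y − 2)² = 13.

A line y − (2) = m(x − (−3/2)) is tangent when its distance from (5, 2) is √13:
[m·(13/2) − (0)]² = 13(m² + 1)
9m² − 4 = 0, so m = −2/3 or m = 2/3.
Through (−3/2, 2) these give 2x + 3y = 3 and 2x − 3y = −9.

2x + 3y = 3 and 2x − 3y = −9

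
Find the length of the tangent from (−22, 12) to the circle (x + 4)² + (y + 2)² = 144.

2√94

The centre is (−4, −2) and r = 12. The square of the distance from P to the centre is 324 + 196 = 520.
By the tangent–radius right angle, tangent length = √(|PO|² − r²) = √376 = 2√94.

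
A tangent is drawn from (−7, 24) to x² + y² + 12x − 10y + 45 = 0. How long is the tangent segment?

√346

With centre O = (−6, 5), |OP|² = 362 and r² = 16.
By the tangent–radius right angle, tangent length = √(|PO|² − r²) = √346.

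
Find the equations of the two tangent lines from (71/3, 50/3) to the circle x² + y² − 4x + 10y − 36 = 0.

7x − 4y = 99 and 4x − 7y = −22

A line y − (50/3) = m(x − (71/3)) is tangent when its distance from (2, −5) is √65:
[m·(−65/3) − (−65/3)]² = 65(m² + 1)
28m² − 65m + 28 = 0, so m = 7/4 or m = 4/7.
With m = 7/4: 7x − 4y = 99. With m = 4/7: 4x − 7y = −22.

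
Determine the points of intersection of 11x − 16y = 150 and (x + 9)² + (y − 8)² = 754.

Express y = (−150 + 11x)/16 and substitute into the circle:
377x² − 1508x − 95004 = 0  ⟹  x² − 4x − 252 = 0
x = 18 or x = −14, giving (18, 3) and (−14, −19).

(−14, −19) and (18, 3)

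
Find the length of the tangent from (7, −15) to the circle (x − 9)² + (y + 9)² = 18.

With centre O = (9, −9), |OP|² = 40 and r² = 18.
Power of the point: PT² = |PO|² − r² = 22, so PT = √22.

√22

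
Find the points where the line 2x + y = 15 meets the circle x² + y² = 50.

Express y = −2x + 15 and substitute into the circle:
5x² − 60x + 175 = 0  ⟹  x² − 12x + 35 = 0
x = 7 or x = 5, giving (7, 1) and (5, 5).

(5, 5) and (7, 1)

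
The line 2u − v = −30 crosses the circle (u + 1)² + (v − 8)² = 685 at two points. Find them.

Substitute v = 2u + 30:
5u² + 90u − 200 = 0  ⟹  u² + 18u − 40 = 0
u = 2 or u = −20, giving (2, 34) and (−20, −10).

(−20, −10) and (2, 34)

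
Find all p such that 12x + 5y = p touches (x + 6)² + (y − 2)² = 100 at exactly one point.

p = −192 or p = 68

For a tangent, require d(centre, line) = r = 10.
|12·(−6) + 5·2 − p| / √169 = 10
|p − (−62)| = 10·13, so p = 68 or p = −192.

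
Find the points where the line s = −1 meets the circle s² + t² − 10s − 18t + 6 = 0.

The line gives s = −1. Substituting into the circle:
t² − 18t + 17 = 0
t = 17 or t = 1, giving (−1, 17) and (−1, 1).

(−1, 1) and (−1, 17)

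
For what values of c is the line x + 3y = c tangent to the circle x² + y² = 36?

c = ±6√10

The line touches the circle iff its distance from (0, 0) is 6:
|1·0 + 3·0 − c| / √10 = 6
|c| = 6√10.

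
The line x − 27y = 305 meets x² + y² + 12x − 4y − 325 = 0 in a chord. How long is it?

From the line, y = (−305 + x)/27. Substituting:
730x² + 8030x − 110960 = 0  ⟹  x² + 11x − 152 = 0
x = 8 or x = −19, giving (8, −11) and (−19, −12).
|(8, −11) − (−19, −12)| = √((27)² + (1)²) = √730.

√730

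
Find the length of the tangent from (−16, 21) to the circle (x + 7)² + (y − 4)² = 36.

Centre (−7, 4), r² = 36. |PO|² = (−9)² + (17)² = 370.
By the tangent–radius right angle, tangent length = √(|PO|² − r²) = √334.

√334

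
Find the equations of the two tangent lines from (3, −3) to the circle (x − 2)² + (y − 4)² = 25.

4x − 3y = 21 and 3x + 4y = −3

Write the tangent as mx − y + (−3 − m·(3)) = 0 and set its distance from the centre to 5:
[m·(−1) − (7)]² = 25(m² + 1)
12m² − 7m − 12 = 0, so m = 4/3 or m = −3/4.
With m = 4/3: 4x − 3y = 21. With m = −3/4: 3x + 4y = −3.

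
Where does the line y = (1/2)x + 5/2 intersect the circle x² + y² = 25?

From the line, y = (5 + x)/2. Substituting:
5x² + 10x − 75 = 0  ⟹  x² + 2x − 15 = 0
x = 3 or x = −5, giving (3, 4) and (−5, 0).

(−5, 0) and (3, 4)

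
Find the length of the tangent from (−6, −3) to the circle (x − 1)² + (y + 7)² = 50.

Centre (1, −7), r² = 50. |PO|² = (−7)² + (4)² = 65.
By the tangent–radius right angle, tangent length = √(|PO|² − r²) = √15.

√15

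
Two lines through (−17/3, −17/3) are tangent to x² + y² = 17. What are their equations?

x − 4y = 17 and 4x − y = −17

A line y − (−17/3) = m(x − (−17/3)) is tangent when its distance from (0, 0) is √17:
[m·(17/3) − (17/3)]² = 17(m² + 1)
4m² − 17m + 4 = 0, so m = 1/4 or m = 4.
With m = 1/4: x − 4y = 17. With m = 4: 4x − y = −17.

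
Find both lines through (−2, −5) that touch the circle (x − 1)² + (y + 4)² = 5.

A line y − (−5) = m(x − (−2)) is tangent when its distance from (1, −4) is √5:
[m·(3) − (1)]² = 5(m² + 1)
2m² − 3m − 2 = 0, so m = 2 or m = −1/2.
Through (−2, −5) these give 2x − y = 1 and x + 2y = −12.

2x − y = 1 and x + 2y = −12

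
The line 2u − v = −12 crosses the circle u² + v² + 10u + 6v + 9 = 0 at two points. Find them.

(−9, −6) and (−5, 2)

Substitute v = 2u + 12:
5u² + 70u + 225 = 0  ⟹  u² + 14u + 45 = 0
u = −5 or u = −9, giving (−5, 2) and (−9, −6).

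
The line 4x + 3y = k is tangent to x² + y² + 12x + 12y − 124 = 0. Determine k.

k = −112 or k = 28

For a tangent, require d(centre, line) = r = 14.
|4·(−6) + 3·(−6) − k| / √25 = 14
|k − (−42)| = 14·5, so k = 28 or k = −112.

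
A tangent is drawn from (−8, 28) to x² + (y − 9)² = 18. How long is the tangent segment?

With centre O = (0, 9), |OP|² = 425 and r² = 18.
Power of the point: PT² = |PO|² − r² = 407, so PT = √407.

√407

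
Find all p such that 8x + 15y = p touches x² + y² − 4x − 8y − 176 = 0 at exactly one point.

Tangency holds when the distance from the centre (2, 4) to the line equals the radius 14:
|8·2 + 15·4 − p| / √289 = 14
|p − (76)| = 14·17, so p = 314 or p = −162.

p = −162 or p = 314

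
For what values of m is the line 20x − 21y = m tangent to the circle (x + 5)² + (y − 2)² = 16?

Tangency holds when the distance from the centre (−5, 2) to the line equals the radius 4:
|20·(−5) − 21·2 − m| / √841 = 4
|m − (−142)| = 4·29, so m = −26 or m = −258.

m = −258 or m = −26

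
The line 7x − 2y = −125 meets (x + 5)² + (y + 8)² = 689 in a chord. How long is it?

6√53

The distance from (−5, −8) to the line is 106/√53, and r² = 689.
Chord = 2√(r² − d²) = 2·√(477) = 6√53.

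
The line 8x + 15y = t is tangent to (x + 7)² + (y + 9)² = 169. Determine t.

Tangency holds when the distance from the centre (−7, −9) to the line equals the radius 13:
|8·(−7) + 15·(−9) − t| / √289 = 13
|t − (−191)| = 13·17, so t = 30 or t = −412.

t = −412 or t = 30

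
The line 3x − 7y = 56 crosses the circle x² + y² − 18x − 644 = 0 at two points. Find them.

(−14, −14) and (35, 7)

Substitute y = (−56 + 3x)/7:
58x² − 1218x − 28420 = 0  ⟹  x² − 21x − 490 = 0
x = 35 or x = −14, giving (35, 7) and (−14, −14).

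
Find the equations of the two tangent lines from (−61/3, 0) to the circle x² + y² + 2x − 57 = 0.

3x + 7y = −61 and 3x − 7y = −61

Write the tangent as mx − y + (0 − m·(−61/3)) = 0 and set its distance from the centre to √58:
[m·(58/3) − (0)]² = 58(m² + 1)
49m² − 9 = 0, so m = −3/7 or m = 3/7.
With m = −3/7: 3x + 7y = −61. With m = 3/7: 3x − 7y = −61.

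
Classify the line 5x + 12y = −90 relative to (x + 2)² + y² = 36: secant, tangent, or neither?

Centre (−2, 0), r² = 36. Distance² from centre to line = (80)²/169 = 6400/169.
Since d² > r², the line lies outside the circle.

neither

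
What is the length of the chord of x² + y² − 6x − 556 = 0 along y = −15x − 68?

Centre (3, 0), r² = 565. Perpendicular distance d from centre to line = |113| / √226 = 113/√226.
Half the chord is √(r² − d²) = √(1017/2), so the full chord is 3√226.

3√226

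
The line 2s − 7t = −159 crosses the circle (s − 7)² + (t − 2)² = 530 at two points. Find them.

(−6, 21) and (8, 25)

From the line, t = (159 + 2s)/7. Substituting:
53s² − 106s − 2544 = 0  ⟹  s² − 2s − 48 = 0
s = 8 or s = −6, giving (8, 25) and (−6, 21).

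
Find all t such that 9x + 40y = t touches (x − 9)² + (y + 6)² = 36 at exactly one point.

t = −405 or t = 87

For a tangent, require d(centre, line) = r = 6.
|9·9 + 40·(−6) − t| / √1681 = 6
|t − (−159)| = 6·41, so t = 87 or t = −405.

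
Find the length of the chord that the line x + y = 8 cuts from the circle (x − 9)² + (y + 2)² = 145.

17√2

Substitute y = −x + 8:
2x² − 38x + 36 = 0  ⟹  x² − 19x + 18 = 0
x = 18 or x = 1, giving (18, −10) and (1, 7).
Chord length = distance between (18, −10) and (1, 7) = √578 = 17√2.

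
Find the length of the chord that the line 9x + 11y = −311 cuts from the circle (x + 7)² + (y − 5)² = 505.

√202

Express y = (−311 − 9x)/11 and substitute into the circle:
202x² + 8282x + 78780 = 0  ⟹  x² + 41x + 390 = 0
x = −15 or x = −26, giving (−15, −16) and (−26, −7).
|(−15, −16) − (−26, −7)| = √((11)² + (−9)²) = √202.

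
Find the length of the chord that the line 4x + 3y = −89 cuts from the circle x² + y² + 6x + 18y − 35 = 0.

10

Express y = (−89 − 4x)/3 and substitute into the circle:
25x² + 550x + 2800 = 0  ⟹  x² + 22x + 112 = 0
x = −8 or x = −14, giving (−8, −19) and (−14, −11).
|(−8, −19) − (−14, −11)| = √((6)² + (−8)²) = 10.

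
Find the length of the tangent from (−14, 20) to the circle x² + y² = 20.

The centre is (0, 0) and r = 2√5. The square of the distance from P to the centre is 196 + 400 = 596.
The tangent meets the radius at right angles, so tangent² = |PO|² − r² = 596 − 20 = 576.

24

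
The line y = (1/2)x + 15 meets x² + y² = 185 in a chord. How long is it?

Express y = (30 + x)/2 and substitute into the circle:
5x² + 60x + 160 = 0  ⟹  x² + 12x + 32 = 0
x = −4 or x = −8, giving (−4, 13) and (−8, 11).
Chord length = distance between (−4, 13) and (−8, 11) = √20 = 2√5.

2√5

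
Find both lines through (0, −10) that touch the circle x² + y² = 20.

Write the tangent as mx − y + (−10 − m·(0)) = 0 and set its distance from the centre to 2√5:
(0m − (10))² = 20(m² + 1)
m² − 4 = 0, so m = 2 or m = −2.
Through (0, −10) these give 2x − y = 10 and 2x + y = −10.

2x − y = 10 and 2x + y = −10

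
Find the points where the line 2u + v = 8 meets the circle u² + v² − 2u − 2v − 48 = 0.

(0, 8) and (6, −4)

Express v = −2u + 8 and substitute into the circle:
5u² − 30u = 0  ⟹  u² − 6u = 0
u = 6 or u = 0, giving (6, −4) and (0, 8).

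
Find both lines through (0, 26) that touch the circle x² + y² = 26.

Let a tangent through (0, 26) have slope m. Its distance from (0, 0) must equal √26:
[m·(0) − (−26)]² = 26(m² + 1)
m² − 25 = 0, so m = 5 or m = −5.
With m = 5: 5x − y = −26. With m = −5: 5x + y = 26.

5x − y = −26 and 5x + y = 26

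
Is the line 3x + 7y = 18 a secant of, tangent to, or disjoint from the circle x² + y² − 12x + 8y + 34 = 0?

Centre (6, −4), r² = 18. Distance² from centre to line = (−28)²/58 = 392/29.
Since d² < r², the line cuts the circle twice.

secant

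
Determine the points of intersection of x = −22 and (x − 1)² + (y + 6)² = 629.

(−22, −16) and (−22, 4)

The line gives x = −22. Substituting into the circle:
y² + 12y − 64 = 0
y = 4 or y = −16, giving (−22, 4) and (−22, −16).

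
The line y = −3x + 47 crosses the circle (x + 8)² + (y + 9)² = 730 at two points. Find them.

Express y = −3x + 47 and substitute into the circle:
10x² − 320x + 2470 = 0  ⟹  x² − 32x + 247 = 0
x = 19 or x = 13, giving (19, −10) and (13, 8).

(13, 8) and (19, −10)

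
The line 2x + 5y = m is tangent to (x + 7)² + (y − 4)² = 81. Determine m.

Tangency holds when the distance from the centre (−7, 4) to the line equals the radius 9:
|2·(−7) + 5·4 − m| / √29 = 9
|m − (6)| = 9√29.

m = 6 ± 9√29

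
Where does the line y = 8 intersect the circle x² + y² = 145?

(−9, 8) and (9, 8)

From the line, y = 8. Substituting:
x² − 81 = 0
x = 9 or x = −9, giving (9, 8) and (−9, 8).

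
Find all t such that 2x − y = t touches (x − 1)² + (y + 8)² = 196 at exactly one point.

The line touches the circle iff its distance from (1, −8) is 14:
|2·1 − 1·(−8) − t| / √5 = 14
|t − (10)| = 14√5.

t = 10 ± 14√5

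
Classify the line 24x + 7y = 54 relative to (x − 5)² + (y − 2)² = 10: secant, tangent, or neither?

neither

Substituting the line into the circle gives 625x² − 2410x + 2335 = 0.
Δ = 5808100 − 5837500 = −29400.
No real roots: the line does not meet the circle.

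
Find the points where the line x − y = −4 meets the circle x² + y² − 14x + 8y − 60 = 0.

From the line, y = x + 4. Substituting:
2x² + 2x − 12 = 0  ⟹  x² + x − 6 = 0
x = 2 or x = −3, giving (2, 6) and (−3, 1).

(−3, 1) and (2, 6)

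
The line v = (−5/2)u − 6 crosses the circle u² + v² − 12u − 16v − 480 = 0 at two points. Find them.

(−12, 24) and (4, −16)

From the line, v = (−12 − 5u)/2. Substituting:
29u² + 232u − 1392 = 0  ⟹  u² + 8u − 48 = 0
u = 4 or u = −12, giving (4, −16) and (−12, 24).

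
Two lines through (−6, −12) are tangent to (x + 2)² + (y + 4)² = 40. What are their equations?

Write the tangent as mx − y + (−12 − m·(−6)) = 0 and set its distance from the centre to 2√10:
(4m − (8))² = 40(m² + 1)
3m² + 8m − 3 = 0, so m = −3 or m = 1/3.
With m = −3: 3x + y = −30. With m = 1/3: x − 3y = 30.

3x + y = −30 and x − 3y = 30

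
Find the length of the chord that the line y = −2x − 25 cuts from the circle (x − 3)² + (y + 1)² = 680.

20√5

Centre (3, −1), r² = 680. Perpendicular distance d from centre to line = |30| / √5 = 30/√5.
Half the chord is √(r² − d²) = √(500), so the full chord is 20√5.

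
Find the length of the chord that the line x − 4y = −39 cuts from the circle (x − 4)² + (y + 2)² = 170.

The distance from (4, −2) to the line is 51/√17, and r² = 170.
Half the chord is √(r² − d²) = √(17), so the full chord is 2√17.

2√17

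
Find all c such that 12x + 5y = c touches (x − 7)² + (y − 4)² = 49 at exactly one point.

c = 13 or c = 195

For a tangent, require d(centre, line) = r = 7.
|12·7 + 5·4 − c| / √169 = 7
|c − (104)| = 7·13, so c = 195 or c = 13.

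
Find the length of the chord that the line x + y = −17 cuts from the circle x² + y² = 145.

√2

Substitute y = −x − 17:
2x² + 34x + 144 = 0  ⟹  x² + 17x + 72 = 0
x = −8 or x = −9, giving (−8, −9) and (−9, −8).
Chord length = distance between (−8, −9) and (−9, −8) = √2 = √2.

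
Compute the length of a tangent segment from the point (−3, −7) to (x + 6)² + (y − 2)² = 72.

With centre O = (−6, 2), |OP|² = 90 and r² = 72.
By the tangent–radius right angle, tangent length = √(|PO|² − r²) = √18 = 3√2.

3√2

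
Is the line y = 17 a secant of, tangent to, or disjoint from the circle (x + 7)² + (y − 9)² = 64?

tangent

Substituting the line into the circle gives x² + 14x + 49 = 0.
Discriminant = (14)² − 4·1·(49) = 0.
A repeated root: the line is tangent.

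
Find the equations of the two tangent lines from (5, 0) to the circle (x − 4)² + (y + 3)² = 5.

2x + y = 10 and x − 2y = 5

Write the tangent as mx − y + (0 − m·(5)) = 0 and set its distance from the centre to √5:
[m·(−1) − (−3)]² = 5(m² + 1)
2m² + 3m − 2 = 0, so m = −2 or m = 1/2.
Through (5, 0) these give 2x + y = 10 and x − 2y = 5.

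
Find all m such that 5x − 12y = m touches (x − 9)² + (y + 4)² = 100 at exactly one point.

For a tangent, require d(centre, line) = r = 10.
|5·9 − 12·(−4) − m| / √169 = 10
|m − (93)| = 10·13, so m = 223 or m = −37.

m = −37 or m = 223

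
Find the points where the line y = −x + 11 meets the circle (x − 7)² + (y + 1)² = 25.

Substitute y = −x + 11:
2x² − 38x + 168 = 0  ⟹  x² − 19x + 84 = 0
x = 12 or x = 7, giving (12, −1) and (7, 4).

(7, 4) and (12, −1)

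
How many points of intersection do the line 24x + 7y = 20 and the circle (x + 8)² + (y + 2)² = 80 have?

Substituting the line into the circle gives 625x² − 848x + 372 = 0.
Discriminant = (−848)² − 4·625·(372) = −210896 < 0.
No real roots: the line does not meet the circle.

0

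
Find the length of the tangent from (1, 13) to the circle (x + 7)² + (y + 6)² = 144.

√281

With centre O = (−7, −6), |OP|² = 425 and r² = 144.
Power of the point: PT² = |PO|² − r² = 281, so PT = √281.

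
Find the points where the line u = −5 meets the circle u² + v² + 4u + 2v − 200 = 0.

The line gives u = −5. Substituting into the circle:
v² + 2v − 195 = 0
v = 13 or v = −15, giving (−5, 13) and (−5, −15).

(−5, −15) and (−5, 13)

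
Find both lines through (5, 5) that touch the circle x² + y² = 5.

Write the tangent as mx − y + (5 − m·(5)) = 0 and set its distance from the centre to √5:
(−5m − (−5))² = 5(m² + 1)
2m² − 5m + 2 = 0, so m = 1/2 or m = 2.
Through (5, 5) these give x − 2y = −5 and 2x − y = 5.

x − 2y = −5 and 2x − y = 5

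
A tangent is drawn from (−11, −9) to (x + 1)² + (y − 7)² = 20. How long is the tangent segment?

4√21

The centre is (−1, 7) and r = 2√5. The square of the distance from P to the centre is 100 + 256 = 356.
By the tangent–radius right angle, tangent length = √(|PO|² − r²) = √336 = 4√21.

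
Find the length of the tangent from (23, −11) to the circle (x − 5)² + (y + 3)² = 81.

√307

The centre is (5, −3) and r = 9. The square of the distance from P to the centre is 324 + 64 = 388.
By the tangent–radius right angle, tangent length = √(|PO|² − r²) = √307.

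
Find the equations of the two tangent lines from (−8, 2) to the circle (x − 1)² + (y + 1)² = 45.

A line y − (2) = m(x − (−8)) is tangent when its distance from (1, −1) is 3√5:
(9m − (−3))² = 45(m² + 1)
2m² + 3m − 2 = 0, so m = −2 or m = 1/2.
Through (−8, 2) these give 2x + y = −14 and x − 2y = −12.

2x + y = −14 and x − 2y = −12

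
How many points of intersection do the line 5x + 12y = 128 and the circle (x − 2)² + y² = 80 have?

Centre (2, 0), r² = 80. Distance² from centre to line = (−118)²/169 = 13924/169.
Since d² > r², the line lies outside the circle.

0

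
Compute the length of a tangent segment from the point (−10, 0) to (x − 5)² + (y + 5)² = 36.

The centre is (5, −5) and r = 6. The square of the distance from P to the centre is 225 + 25 = 250.
By the tangent–radius right angle, tangent length = √(|PO|² − r²) = √214.

√214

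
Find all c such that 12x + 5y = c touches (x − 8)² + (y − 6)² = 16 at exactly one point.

c = 74 or c = 178

Tangency holds when the distance from the centre (8, 6) to the line equals the radius 4:
|12·8 + 5·6 − c| / √169 = 4
|c − (126)| = 4·13, so c = 178 or c = 74.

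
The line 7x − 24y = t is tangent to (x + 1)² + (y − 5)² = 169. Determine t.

Tangency holds when the distance from the centre (−1, 5) to the line equals the radius 13:
|7·(−1) − 24·5 − t| / √625 = 13
|t − (−127)| = 13·25, so t = 198 or t = −452.

t = −452 or t = 198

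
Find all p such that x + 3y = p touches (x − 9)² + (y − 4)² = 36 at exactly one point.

Tangency holds when the distance from the centre (9, 4) to the line equals the radius 6:
|1·9 + 3·4 − p| / √10 = 6
|p − (21)| = 6√10.

p = 21 ± 6√10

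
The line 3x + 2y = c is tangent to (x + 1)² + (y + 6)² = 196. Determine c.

The line touches the circle iff its distance from (−1, −6) is 14:
|3·(−1) + 2·(−6) − c| / √13 = 14
|c − (−15)| = 14√13.

c = −15 ± 14√13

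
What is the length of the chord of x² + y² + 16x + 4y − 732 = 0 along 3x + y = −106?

8√10

Centre (−8, −2), r² = 800. Perpendicular distance d from centre to line = |80| / √10 = 80/√10.
Half the chord is √(r² − d²) = √(160), so the full chord is 8√10.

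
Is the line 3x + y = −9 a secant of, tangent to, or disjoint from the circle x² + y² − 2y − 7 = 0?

disjoint

Substituting the line into the circle gives 10x² + 60x + 92 = 0.
Δ = 3600 − 3680 = −80.
No real roots: the line does not meet the circle.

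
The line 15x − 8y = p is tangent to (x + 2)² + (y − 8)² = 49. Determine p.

p = −213 or p = 25

The line touches the circle iff its distance from (−2, 8) is 7:
|15·(−2) − 8·8 − p| / √289 = 7
|p − (−94)| = 7·17, so p = 25 or p = −213.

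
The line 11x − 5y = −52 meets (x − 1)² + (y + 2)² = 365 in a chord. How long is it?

Centre (1, −2), r² = 365. Perpendicular distance d from centre to line = |73| / √146 = 73/√146.
Chord = 2√(r² − d²) = 2·√(657/2) = 3√146.

3√146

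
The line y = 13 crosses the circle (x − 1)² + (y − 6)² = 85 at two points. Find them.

(−5, 13) and (7, 13)

Express y = 13 and substitute into the circle:
x² − 2x − 35 = 0
x = 7 or x = −5, giving (7, 13) and (−5, 13).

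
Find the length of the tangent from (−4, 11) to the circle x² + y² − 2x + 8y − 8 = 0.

Centre (1, −4), r² = 25. |PO|² = (−5)² + (15)² = 250.
The tangent meets the radius at right angles, so tangent² = |PO|² − r² = 250 − 25 = 225.

15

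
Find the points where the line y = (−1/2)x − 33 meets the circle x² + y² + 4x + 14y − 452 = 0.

(−14, −26) and (−10, −28)

From the line, y = (−66 − x)/2. Substituting:
5x² + 120x + 700 = 0  ⟹  x² + 24x + 140 = 0
x = −10 or x = −14, giving (−10, −28) and (−14, −26).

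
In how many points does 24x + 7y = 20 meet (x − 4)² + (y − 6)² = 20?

0

Substituting the line into the circle gives 625x² + 664x + 288 = 0.
Δ = 440896 − 720000 = −279104.
No real roots: the line does not meet the circle.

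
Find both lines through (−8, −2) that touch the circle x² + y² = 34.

5x − 3y = −34 and 3x + 5y = −34

A line y − (−2) = m(x − (−8)) is tangent when its distance from (0, 0) is √34:
[m·(8) − (2)]² = 34(m² + 1)
15m² − 16m − 15 = 0, so m = 5/3 or m = −3/5.
With m = 5/3: 5x − 3y = −34. With m = −3/5: 3x + 5y = −34.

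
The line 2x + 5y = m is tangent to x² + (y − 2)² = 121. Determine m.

m = 10 ± 11√29

The line touches the circle iff its distance from (0, 2) is 11:
|2·0 + 5·2 − m| / √29 = 11
|m − (10)| = 11√29.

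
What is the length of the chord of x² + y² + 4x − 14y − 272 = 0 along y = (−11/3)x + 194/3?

The distance from (−2, 7) to the line is 195/√130, and r² = 325.
Chord = 2√(r² − d²) = 2·√(65/2) = √130.

√130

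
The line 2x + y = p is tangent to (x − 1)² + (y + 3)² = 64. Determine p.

For a tangent, require d(centre, line) = r = 8.
|2·1 + 1·(−3) − p| / √5 = 8
|p − (−1)| = 8√5.

p = −1 ± 8√5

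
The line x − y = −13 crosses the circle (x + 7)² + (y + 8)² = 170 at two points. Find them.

(−20, −7) and (−8, 5)

Substitute y = x + 13:
2x² + 56x + 320 = 0  ⟹  x² + 28x + 160 = 0
x = −8 or x = −20, giving (−8, 5) and (−20, −7).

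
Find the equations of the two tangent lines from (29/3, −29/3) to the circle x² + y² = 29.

Let a tangent through (29/3, −29/3) have slope m. Its distance from (0, 0) must equal √29:
(−29/3m − (29/3))² = 29(m² + 1)
10m² + 29m + 10 = 0, so m = −5/2 or m = −2/5.
With m = −5/2: 5x + 2y = 29. With m = −2/5: 2x + 5y = −29.

5x + 2y = 29 and 2x + 5y = −29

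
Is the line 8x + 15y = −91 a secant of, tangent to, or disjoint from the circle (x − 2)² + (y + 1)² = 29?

Substituting the line into the circle gives 289x² + 316x + 151 = 0.
Δ = 99856 − 174556 = −74700.
No real roots: the line does not meet the circle.

disjoint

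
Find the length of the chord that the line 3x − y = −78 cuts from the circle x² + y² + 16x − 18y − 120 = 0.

5√10

The distance from (−8, 9) to the line is 45/√10, and r² = 265.
Chord = 2√(r² − d²) = 2·√(125/2) = 5√10.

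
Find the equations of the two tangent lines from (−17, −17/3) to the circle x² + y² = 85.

2x + 9y = −85 and 7x − 6y = −85

Write the tangent as mx − y + (−17/3 − m·(−17)) = 0 and set its distance from the centre to √85:
(17m − (17/3))² = 85(m² + 1)
54m² − 51m − 14 = 0, so m = −2/9 or m = 7/6.
With m = −2/9: 2x + 9y = −85. With m = 7/6: 7x − 6y = −85.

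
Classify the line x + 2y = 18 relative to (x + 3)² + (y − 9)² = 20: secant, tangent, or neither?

Centre (−3, 9), r² = 20. Distance² from centre to line = (−3)²/5 = 9/5.
Since d² < r², the line cuts the circle twice.

secant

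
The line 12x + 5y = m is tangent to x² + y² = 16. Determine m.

The line touches the circle iff its distance from (0, 0) is 4:
|12·0 + 5·0 − m| / √169 = 4
|m| = 4·13, so m = 52 or m = −52.

m = −52 or m = 52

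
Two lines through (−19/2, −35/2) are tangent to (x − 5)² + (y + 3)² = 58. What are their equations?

3x − 7y = 94 and 7x − 3y = −14

Let a tangent through (−19/2, −35/2) have slope m. Its distance from (5, −3) must equal √58:
[m·(29/2) − (29/2)]² = 58(m² + 1)
21m² − 58m + 21 = 0, so m = 3/7 or m = 7/3.
With m = 3/7: 3x − 7y = 94. With m = 7/3: 7x − 3y = −14.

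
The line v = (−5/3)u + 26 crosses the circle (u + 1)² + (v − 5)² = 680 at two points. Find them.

From the line, v = (78 − 5u)/3. Substituting:
34u² − 612u − 2142 = 0  ⟹  u² − 18u − 63 = 0
u = 21 or u = −3, giving (21, −9) and (−3, 31).

(−3, 31) and (21, −9)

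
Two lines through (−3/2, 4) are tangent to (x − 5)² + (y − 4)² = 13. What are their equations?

Write the tangent as mx − y + (4 − m·(−3/2)) = 0 and set its distance from the centre to √13:
[m·(13/2) − (0)]² = 13(m² + 1)
9m² − 4 = 0, so m = 2/3 or m = −2/3.
Through (−3/2, 4) these give 2x − 3y = −15 and 2x + 3y = 9.

2x − 3y = −15 and 2x + 3y = 9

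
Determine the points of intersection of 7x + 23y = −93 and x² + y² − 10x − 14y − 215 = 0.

From the line, y = (−93 − 7x)/23. Substituting:
578x² − 1734x − 75140 = 0  ⟹  x² − 3x − 130 = 0
x = 13 or x = −10, giving (13, −8) and (−10, −1).

(−10, −1) and (13, −8)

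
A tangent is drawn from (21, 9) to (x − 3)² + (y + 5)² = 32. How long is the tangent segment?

2√122

Centre (3, −5), r² = 32. |PO|² = (18)² + (14)² = 520.
By the tangent–radius right angle, tangent length = √(|PO|² − r²) = √488 = 2√122.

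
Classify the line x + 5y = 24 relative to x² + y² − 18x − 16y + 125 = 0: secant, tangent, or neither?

Substituting the line into the circle gives 26x² − 418x + 1781 = 0.
Discriminant = (−418)² − 4·26·(1781) = −10500 < 0.
No real roots: the line does not meet the circle.

neither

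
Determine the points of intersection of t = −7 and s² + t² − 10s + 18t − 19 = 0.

(−6, −7) and (16, −7)

Substitute t = −7:
s² − 10s − 96 = 0
s = 16 or s = −6, giving (16, −7) and (−6, −7).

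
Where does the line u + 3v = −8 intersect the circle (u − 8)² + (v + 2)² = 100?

Substitute v = (−8 − u)/3:
10u² − 140u − 320 = 0  ⟹  u² − 14u − 32 = 0
u = 16 or u = −2, giving (16, −8) and (−2, −2).

(−2, −2) and (16, −8)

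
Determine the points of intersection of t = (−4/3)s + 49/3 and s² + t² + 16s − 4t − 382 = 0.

(−5, 23) and (13, −1)

Express t = (49 − 4s)/3 and substitute into the circle:
25s² − 200s − 1625 = 0  ⟹  s² − 8s − 65 = 0
s = 13 or s = −5, giving (13, −1) and (−5, 23).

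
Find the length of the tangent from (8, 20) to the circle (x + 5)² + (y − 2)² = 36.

With centre O = (−5, 2), |OP|² = 493 and r² = 36.
Power of the point: PT² = |PO|² − r² = 457, so PT = √457.

√457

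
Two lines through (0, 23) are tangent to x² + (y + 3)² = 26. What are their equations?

A line y − (23) = m(x − (0)) is tangent when its distance from (0, −3) is √26:
[m·(0) − (−26)]² = 26(m² + 1)
m² − 25 = 0, so m = 5 or m = −5.
With m = 5: 5x − y = −23. With m = −5: 5x + y = 23.

5x − y = −23 and 5x + y = 23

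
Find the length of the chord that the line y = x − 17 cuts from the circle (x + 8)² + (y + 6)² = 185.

Substitute y = x − 17:
2x² − 6x = 0  ⟹  x² − 3x = 0
x = 3 or x = 0, giving (3, −14) and (0, −17).
|(3, −14) − (0, −17)| = √((3)² + (3)²) = 3√2.

3√2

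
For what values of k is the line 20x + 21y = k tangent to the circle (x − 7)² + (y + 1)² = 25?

k = −26 or k = 264

The line touches the circle iff its distance from (7, −1) is 5:
|20·7 + 21·(−1) − k| / √841 = 5
|k − (119)| = 5·29, so k = 264 or k = −26.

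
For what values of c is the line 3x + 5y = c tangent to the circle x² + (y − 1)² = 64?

Tangency holds when the distance from the centre (0, 1) to the line equals the radius 8:
|3·0 + 5·1 − c| / √34 = 8
|c − (5)| = 8√34.

c = 5 ± 8√34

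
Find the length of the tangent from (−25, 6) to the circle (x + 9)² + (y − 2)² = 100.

2√43

The centre is (−9, 2) and r = 10. The square of the distance from P to the centre is 256 + 16 = 272.
The tangent meets the radius at right angles, so tangent² = |PO|² − r² = 272 − 100 = 172.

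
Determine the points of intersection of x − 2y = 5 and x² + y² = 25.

(−3, −4) and (5, 0)

Express y = (−5 + x)/2 and substitute into the circle:
5x² − 10x − 75 = 0  ⟹  x² − 2x − 15 = 0
x = 5 or x = −3, giving (5, 0) and (−3, −4).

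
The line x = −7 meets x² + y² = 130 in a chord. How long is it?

Centre (0, 0), r² = 130. Perpendicular distance d from centre to line = |7| / √1 = 7.
Chord = 2√(r² − d²) = 2·√(81) = 18.

18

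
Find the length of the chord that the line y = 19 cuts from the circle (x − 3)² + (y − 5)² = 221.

10

The distance from (3, 5) to the line is 14, and r² = 221.
Half the chord is √(r² − d²) = √(25), so the full chord is 10.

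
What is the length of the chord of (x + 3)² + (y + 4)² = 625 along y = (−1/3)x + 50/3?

Centre (−3, −4), r² = 625. Perpendicular distance d from centre to line = |−65| / √10 = 65/√10.
Half the chord is √(r² − d²) = √(405/2), so the full chord is 9√10.

9√10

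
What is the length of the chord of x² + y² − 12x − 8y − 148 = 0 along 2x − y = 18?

Centre (6, 4), r² = 200. Perpendicular distance d from centre to line = |−10| / √5 = 10/√5.
Half the chord is √(r² − d²) = √(180), so the full chord is 12√5.

12√5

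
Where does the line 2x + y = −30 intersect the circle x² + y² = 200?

Substitute y = −2x − 30:
5x² + 120x + 700 = 0  ⟹  x² + 24x + 140 = 0
x = −10 or x = −14, giving (−10, −10) and (−14, −2).

(−14, −2) and (−10, −10)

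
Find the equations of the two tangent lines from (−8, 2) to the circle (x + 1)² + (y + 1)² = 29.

Let a tangent through (−8, 2) have slope m. Its distance from (−1, −1) must equal √29:
[m·(7) − (−3)]² = 29(m² + 1)
10m² + 21m − 10 = 0, so m = −5/2 or m = 2/5.
Through (−8, 2) these give 5x + 2y = −36 and 2x − 5y = −26.

5x + 2y = −36 and 2x − 5y = −26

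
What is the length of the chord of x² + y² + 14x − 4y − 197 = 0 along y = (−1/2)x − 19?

The distance from (−7, 2) to the line is 35/√5, and r² = 250.
Half the chord is √(r² − d²) = √(5), so the full chord is 2√5.

2√5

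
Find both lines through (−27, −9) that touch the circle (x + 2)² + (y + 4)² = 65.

4x − 7y = −45 and x + 8y = −99

A line y − (−9) = m(x − (−27)) is tangent when its distance from (−2, −4) is √65:
(25m − (5))² = 65(m² + 1)
56m² − 25m − 4 = 0, so m = 4/7 or m = −1/8.
With m = 4/7: 4x − 7y = −45. With m = −1/8: x + 8y = −99.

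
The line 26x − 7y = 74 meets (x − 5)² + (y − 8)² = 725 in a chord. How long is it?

Express y = (−74 + 26x)/7 and substitute into the circle:
725x² − 7250x − 17400 = 0  ⟹  x² − 10x − 24 = 0
x = 12 or x = −2, giving (12, 34) and (−2, −18).
Chord length = distance between (12, 34) and (−2, −18) = √2900 = 10√29.

10√29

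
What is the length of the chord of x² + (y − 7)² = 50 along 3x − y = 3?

Centre (0, 7), r² = 50. Perpendicular distance d from centre to line = |−10| / √10 = 10/√10.
Half the chord is √(r² − d²) = √(40), so the full chord is 4√10.

4√10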